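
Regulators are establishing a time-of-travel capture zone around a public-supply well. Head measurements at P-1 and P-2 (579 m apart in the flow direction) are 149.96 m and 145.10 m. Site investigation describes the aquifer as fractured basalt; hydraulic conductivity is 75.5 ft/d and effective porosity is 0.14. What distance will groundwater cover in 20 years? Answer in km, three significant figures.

Hydraulic gradient i = (149.96 − 145.10) / 579 = 4.86 / 579 = 0.008394
K = 75.5 ft/d × 0.3048 = 23.01 m/d
q = Ki = 23.01 × 0.008394 = 0.1932 m/d
v_s = q/n_e = 0.1932/0.14 = 1.380 m/d
T = 20 yr × 365 = 7300 d
L = v × T = 1.380 × 7300 = 10070 m
   = 10.1 km

10.1 km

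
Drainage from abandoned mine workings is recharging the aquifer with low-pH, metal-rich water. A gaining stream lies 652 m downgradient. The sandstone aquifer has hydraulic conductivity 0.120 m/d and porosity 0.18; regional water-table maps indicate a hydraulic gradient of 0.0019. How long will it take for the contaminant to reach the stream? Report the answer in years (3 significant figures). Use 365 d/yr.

q = Ki = 0.120 × 0.0019 = 2.280e-4 m/d
v_s = q/n_e = 2.280e-4/0.18 = 0.001267 m/d
t = L / v = 652 / 0.001267 = 514700 d
   = 514700 / 365 = 1410 yr

1410 years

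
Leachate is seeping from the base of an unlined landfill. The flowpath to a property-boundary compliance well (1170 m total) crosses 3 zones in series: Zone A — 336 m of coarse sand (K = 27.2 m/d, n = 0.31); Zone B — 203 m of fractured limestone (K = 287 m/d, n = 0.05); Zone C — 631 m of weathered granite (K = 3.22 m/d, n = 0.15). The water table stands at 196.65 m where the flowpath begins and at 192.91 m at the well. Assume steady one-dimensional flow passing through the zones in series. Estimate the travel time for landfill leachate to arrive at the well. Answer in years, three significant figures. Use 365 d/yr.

Total head drop ΔH = 196.65 − 192.91 = 3.74 m
Steady 1-D flow in series ⇒ the Darcy flux q is identical in every zone and the zone head losses add (resistances L/K in series).
Σ(L/K) = 336/27.2 + 203/287 + 631/3.22 = 12.35 + 0.7073 + 196.0 = 209.0 d
q = ΔH / Σ(L/K) = 3.74 / 209.0 = 0.01789 m/d (same in every zone)
Zone A: v = q/n = 0.01789/0.31 = 0.05772 m/d → t_A = 336/0.05772 = 5821 d
Zone B: v = q/n = 0.01789/0.05 = 0.3579 m/d → t_B = 203/0.3579 = 567.3 d
Zone C: v = q/n = 0.01789/0.15 = 0.1193 m/d → t_C = 631/0.1193 = 5290 d
Total t = 5821 + 567.3 + 5290 = 11680 d
   = 11680 / 365 = 32.0 yr

32.0 years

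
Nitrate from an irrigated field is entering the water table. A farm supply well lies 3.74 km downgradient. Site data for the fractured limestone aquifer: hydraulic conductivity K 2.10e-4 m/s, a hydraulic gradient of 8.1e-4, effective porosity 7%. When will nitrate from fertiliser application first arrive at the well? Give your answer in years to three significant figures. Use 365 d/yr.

48.8 years

K = 2.10e-4 m/s × 86400 s/d = 18.14 m/d
Darcy flux q = K·i = 18.14 × 8.1e-4 = 0.01470 m/d
Seepage velocity v = q / n = 0.01470 / 0.07 = 0.2100 m/d
L = 3.74 km = 3740 m
t = L / v = 3740 / 0.2100 = 17810 d
   = 17810 / 365 = 48.8 yr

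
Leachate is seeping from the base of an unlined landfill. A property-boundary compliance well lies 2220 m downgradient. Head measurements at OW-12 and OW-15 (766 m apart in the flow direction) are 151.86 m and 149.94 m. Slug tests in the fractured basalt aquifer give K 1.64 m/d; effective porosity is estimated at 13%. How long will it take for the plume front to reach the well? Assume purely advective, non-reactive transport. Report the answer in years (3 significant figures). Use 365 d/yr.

192 years

Hydraulic gradient i = (151.86 − 149.94) / 766 = 1.92 / 766 = 0.002507
Specific discharge q = 1.64 × 0.002507 = 0.004111 m/d
v = Ki/n = 1.64·0.002507/0.13 = 0.03162 m/d
t = L / v = 2220 / 0.03162 = 70210 d
   = 70210 / 365 = 192 yr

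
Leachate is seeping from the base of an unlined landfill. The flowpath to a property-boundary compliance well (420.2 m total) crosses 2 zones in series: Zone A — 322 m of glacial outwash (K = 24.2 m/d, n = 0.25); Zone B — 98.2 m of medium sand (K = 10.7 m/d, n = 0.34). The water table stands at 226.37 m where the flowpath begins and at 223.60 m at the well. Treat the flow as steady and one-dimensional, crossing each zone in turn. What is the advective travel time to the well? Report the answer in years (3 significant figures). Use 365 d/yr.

Total head drop ΔH = 226.37 − 223.60 = 2.77 m
Continuity: the same q passes through each zone, so ΔH = q·Σ(L_j/K_j) — the zones act as resistances in series.
Σ(L/K) = 322/24.2 + 98.2/10.7 = 13.31 + 9.178 = 22.48 d
q = ΔH / Σ(L/K) = 2.77 / 22.48 = 0.1232 m/d (same in every zone)
Zone A: v = q/n = 0.1232/0.25 = 0.4928 m/d → t_A = 322/0.4928 = 653.4 d
Zone B: v = q/n = 0.1232/0.34 = 0.3624 m/d → t_B = 98.2/0.3624 = 271.0 d
Total t = 653.4 + 271.0 = 924.4 d
   = 924.4 / 365 = 2.53 yr

2.53 years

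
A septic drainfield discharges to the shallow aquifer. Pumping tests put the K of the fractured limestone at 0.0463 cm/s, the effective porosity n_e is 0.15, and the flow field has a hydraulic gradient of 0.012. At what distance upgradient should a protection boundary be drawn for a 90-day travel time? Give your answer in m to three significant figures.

K = 0.0463 cm/s × 864 = 40.00 m/d
q = Ki = 40.00 × 0.012 = 0.4800 m/d
v_s = q/n_e = 0.4800/0.15 = 3.200 m/d
L = v × T = 3.200 × 90 = 288.0 m

288 m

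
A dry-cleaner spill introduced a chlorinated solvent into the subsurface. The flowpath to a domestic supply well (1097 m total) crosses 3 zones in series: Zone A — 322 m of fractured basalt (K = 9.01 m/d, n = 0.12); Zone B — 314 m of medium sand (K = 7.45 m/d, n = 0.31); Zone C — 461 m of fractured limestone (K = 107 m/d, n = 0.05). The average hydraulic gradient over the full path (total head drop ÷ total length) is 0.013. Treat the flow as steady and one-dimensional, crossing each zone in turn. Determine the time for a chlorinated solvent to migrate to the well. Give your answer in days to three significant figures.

917 days

Steady 1-D flow in series ⇒ the Darcy flux q is identical in every zone and the zone head losses add (resistances L/K in series).
Σ(L/K) = 322/9.01 + 314/7.45 + 461/107 = 35.74 + 42.15 + 4.308 = 82.19 d
K_eq = L_total / Σ(L/K) = 1097 / 82.19 = 13.35 m/d
q = K_eq · i = 13.35 × 0.013 = 0.1735 m/d (same in every zone)
Zone A: v = q/n = 0.1735/0.12 = 1.446 m/d → t_A = 322/1.446 = 222.7 d
Zone B: v = q/n = 0.1735/0.31 = 0.5597 m/d → t_B = 314/0.5597 = 561.0 d
Zone C: v = q/n = 0.1735/0.05 = 3.470 m/d → t_C = 461/3.470 = 132.9 d
Total t = 222.7 + 561.0 + 132.9 = 916.6 d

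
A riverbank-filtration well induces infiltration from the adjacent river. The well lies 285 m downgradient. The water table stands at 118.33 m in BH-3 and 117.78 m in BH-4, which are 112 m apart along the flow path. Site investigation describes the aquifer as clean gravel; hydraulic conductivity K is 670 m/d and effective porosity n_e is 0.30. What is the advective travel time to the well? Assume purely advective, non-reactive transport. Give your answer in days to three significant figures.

Hydraulic gradient i = (118.33 − 117.78) / 112 = 0.55 / 112 = 0.004911
q = Ki = 670 × 0.004911 = 3.290 m/d
v_s = q/n_e = 3.290/0.30 = 10.97 m/d
t = L / v = 285 / 10.97 = 25.99 d

26.0 days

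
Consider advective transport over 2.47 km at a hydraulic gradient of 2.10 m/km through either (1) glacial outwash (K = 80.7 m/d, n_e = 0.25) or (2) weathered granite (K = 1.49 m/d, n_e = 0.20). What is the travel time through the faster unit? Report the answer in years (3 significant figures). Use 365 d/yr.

Unit 1 (glacial outwash): v = 80.7×0.0021/0.25 = 0.6779 m/d, t = 2470/0.6779 = 3644 d
Unit 2 (weathered granite): v = 1.49×0.0021/0.20 = 0.01565 m/d, t = 2470/0.01565 = 157900 d
Faster: 3644 d / 365 = 9.98 yr

9.98 years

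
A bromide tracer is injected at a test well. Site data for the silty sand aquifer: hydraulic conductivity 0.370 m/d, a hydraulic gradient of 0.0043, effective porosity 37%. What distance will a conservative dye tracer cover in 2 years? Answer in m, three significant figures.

Specific discharge q = 0.370 × 0.0043 = 0.001591 m/d
Seepage velocity v = q / n = 0.001591 / 0.37 = 0.004300 m/d
T = 2 yr × 365 = 730 d
L = v × T = 0.004300 × 730 = 3.139 m

3.14 m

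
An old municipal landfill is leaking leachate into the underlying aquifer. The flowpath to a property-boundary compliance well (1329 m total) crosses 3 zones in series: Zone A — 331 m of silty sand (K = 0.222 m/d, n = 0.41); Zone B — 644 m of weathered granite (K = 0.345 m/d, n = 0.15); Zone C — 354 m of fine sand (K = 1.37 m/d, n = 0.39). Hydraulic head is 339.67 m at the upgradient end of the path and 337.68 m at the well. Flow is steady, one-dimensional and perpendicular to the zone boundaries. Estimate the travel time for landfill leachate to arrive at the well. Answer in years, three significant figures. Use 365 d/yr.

1840 years

Total head drop ΔH = 339.67 − 337.68 = 1.99 m
Steady 1-D flow in series ⇒ the Darcy flux q is identical in every zone and the zone head losses add (resistances L/K in series).
Σ(L/K) = 331/0.222 + 644/0.345 + 354/1.37 = 1491 + 1867 + 258.4 = 3616 d
q = ΔH / Σ(L/K) = 1.99 / 3616 = 5.503e-4 m/d (same in every zone)
Zone A: v = q/n = 5.503e-4/0.41 = 0.001342 m/d → t_A = 331/0.001342 = 246600 d
Zone B: v = q/n = 5.503e-4/0.15 = 0.003669 m/d → t_B = 644/0.003669 = 175500 d
Zone C: v = q/n = 5.503e-4/0.39 = 0.001411 m/d → t_C = 354/0.001411 = 250900 d
Total t = 246600 + 175500 + 250900 = 673000 d
   = 673000 / 365 = 1840 yr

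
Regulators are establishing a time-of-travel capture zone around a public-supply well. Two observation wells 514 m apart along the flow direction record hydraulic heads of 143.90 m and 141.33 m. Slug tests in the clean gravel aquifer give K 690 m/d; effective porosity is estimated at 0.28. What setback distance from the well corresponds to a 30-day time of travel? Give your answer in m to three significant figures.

Hydraulic gradient i = (143.90 − 141.33) / 514 = 2.57 / 514 = 0.005000
Specific discharge q = 690 × 0.005000 = 3.450 m/d
v_s = q/n_e = 3.450/0.28 = 12.32 m/d
L = v × T = 12.32 × 30 = 369.6 m

370 m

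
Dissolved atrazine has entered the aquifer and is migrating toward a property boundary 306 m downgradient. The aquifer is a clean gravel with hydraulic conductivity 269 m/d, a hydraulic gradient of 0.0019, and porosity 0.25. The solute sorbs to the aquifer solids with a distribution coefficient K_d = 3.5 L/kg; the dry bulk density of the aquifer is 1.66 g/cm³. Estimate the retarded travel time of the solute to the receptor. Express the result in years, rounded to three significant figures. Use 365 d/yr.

9.94 years

Specific discharge q = 269 × 0.0019 = 0.5111 m/d
Seepage velocity v = q / n = 0.5111 / 0.25 = 2.044 m/d
Retardation R = 1 + ρ_b·K_d/n = 1 + 1.66×3.5/0.25 = 24.24
Contaminant velocity v_c = v/R = 2.044/24.24 = 0.08434 m/d
t = L/v_c = 306/0.08434 = 3628 d
   = 3628/365 = 9.94 yr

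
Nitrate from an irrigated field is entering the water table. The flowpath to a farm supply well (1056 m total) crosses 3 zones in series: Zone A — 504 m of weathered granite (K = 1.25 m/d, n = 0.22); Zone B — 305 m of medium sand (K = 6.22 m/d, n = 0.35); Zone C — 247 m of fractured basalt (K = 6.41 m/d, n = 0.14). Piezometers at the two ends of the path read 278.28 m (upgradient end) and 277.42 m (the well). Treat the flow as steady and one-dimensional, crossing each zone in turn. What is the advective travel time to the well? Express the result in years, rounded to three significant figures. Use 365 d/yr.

Total head drop ΔH = 278.28 − 277.42 = 0.86 m
Steady 1-D flow in series ⇒ the Darcy flux q is identical in every zone and the zone head losses add (resistances L/K in series).
Σ(L/K) = 504/1.25 + 305/6.22 + 247/6.41 = 403.2 + 49.04 + 38.53 = 490.8 d
q = ΔH / Σ(L/K) = 0.86 / 490.8 = 0.001752 m/d (same in every zone)
Zone A: v = q/n = 0.001752/0.22 = 0.007965 m/d → t_A = 504/0.007965 = 63270 d
Zone B: v = q/n = 0.001752/0.35 = 0.005007 m/d → t_B = 305/0.005007 = 60920 d
Zone C: v = q/n = 0.001752/0.14 = 0.01252 m/d → t_C = 247/0.01252 = 19730 d
Total t = 63270 + 60920 + 19730 = 143900 d
   = 143900 / 365 = 394 yr

394 years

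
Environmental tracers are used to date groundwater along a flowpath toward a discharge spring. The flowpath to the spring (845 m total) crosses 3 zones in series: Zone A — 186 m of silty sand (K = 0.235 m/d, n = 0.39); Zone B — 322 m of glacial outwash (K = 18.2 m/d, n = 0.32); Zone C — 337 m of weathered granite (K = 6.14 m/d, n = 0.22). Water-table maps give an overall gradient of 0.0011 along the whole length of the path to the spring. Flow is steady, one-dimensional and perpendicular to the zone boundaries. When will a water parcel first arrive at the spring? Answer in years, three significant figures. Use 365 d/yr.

636 years

Steady 1-D flow in series ⇒ the Darcy flux q is identical in every zone and the zone head losses add (resistances L/K in series).
Σ(L/K) = 186/0.235 + 322/18.2 + 337/6.14 = 791.5 + 17.69 + 54.89 = 864.1 d
K_eq = L_total / Σ(L/K) = 845 / 864.1 = 0.9779 m/d
q = K_eq · i = 0.9779 × 0.0011 = 0.001076 m/d (same in every zone)
Zone A: v = q/n = 0.001076/0.39 = 0.002758 m/d → t_A = 186/0.002758 = 67430 d
Zone B: v = q/n = 0.001076/0.32 = 0.003362 m/d → t_B = 322/0.003362 = 95790 d
Zone C: v = q/n = 0.001076/0.22 = 0.004890 m/d → t_C = 337/0.004890 = 68920 d
Total t = 67430 + 95790 + 68920 = 232100 d
   = 232100 / 365 = 636 yr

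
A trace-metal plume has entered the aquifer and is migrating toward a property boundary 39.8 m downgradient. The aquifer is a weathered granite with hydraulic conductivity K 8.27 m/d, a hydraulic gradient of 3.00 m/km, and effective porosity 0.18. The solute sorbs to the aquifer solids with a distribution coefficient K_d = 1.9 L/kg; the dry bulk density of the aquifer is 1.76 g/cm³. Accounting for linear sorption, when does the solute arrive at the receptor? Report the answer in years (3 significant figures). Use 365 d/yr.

Darcy flux q = K·i = 8.27 × 0.0030 = 0.02481 m/d
v_s = q/n_e = 0.02481/0.18 = 0.1378 m/d
Retardation R = 1 + ρ_b·K_d/n = 1 + 1.76×1.9/0.18 = 19.58
Contaminant velocity v_c = v/R = 0.1378/19.58 = 0.007040 m/d
t = L/v_c = 39.8/0.007040 = 5653 d
   = 5653/365 = 15.5 yr

15.5 years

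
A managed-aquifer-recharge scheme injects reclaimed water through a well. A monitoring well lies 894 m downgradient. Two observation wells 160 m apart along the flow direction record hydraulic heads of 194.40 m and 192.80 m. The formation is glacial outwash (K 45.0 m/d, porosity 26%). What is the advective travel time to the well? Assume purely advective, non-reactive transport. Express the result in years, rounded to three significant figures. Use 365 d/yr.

1.42 years

Hydraulic gradient i = (194.40 − 192.80) / 160 = 1.60 / 160 = 0.01000
q = Ki = 45.0 × 0.01000 = 0.4500 m/d
Average linear velocity = 0.4500 / 0.26 = 1.731 m/d
t = L / v = 894 / 1.731 = 516.5 d
   = 516.5 / 365 = 1.42 yr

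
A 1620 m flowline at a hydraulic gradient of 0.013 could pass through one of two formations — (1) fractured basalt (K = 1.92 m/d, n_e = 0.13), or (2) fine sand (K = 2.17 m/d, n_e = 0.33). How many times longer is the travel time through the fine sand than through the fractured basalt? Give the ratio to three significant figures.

2.25

Unit 1 (fractured basalt): v = 1.92×0.013/0.13 = 0.1920 m/d, t = 1620/0.1920 = 8438 d
Unit 2 (fine sand): v = 2.17×0.013/0.33 = 0.08548 m/d, t = 1620/0.08548 = 18950 d
t(fine sand) / t(fractured basalt) = 18950/8438 = 2.25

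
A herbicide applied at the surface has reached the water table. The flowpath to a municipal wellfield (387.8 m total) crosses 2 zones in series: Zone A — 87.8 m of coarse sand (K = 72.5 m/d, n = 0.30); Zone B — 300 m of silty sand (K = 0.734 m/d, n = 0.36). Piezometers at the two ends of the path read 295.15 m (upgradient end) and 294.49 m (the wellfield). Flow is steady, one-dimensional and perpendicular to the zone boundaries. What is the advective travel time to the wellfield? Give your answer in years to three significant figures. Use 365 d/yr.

Total head drop ΔH = 295.15 − 294.49 = 0.66 m
Continuity: the same q passes through each zone, so ΔH = q·Σ(L_j/K_j) — the zones act as resistances in series.
Σ(L/K) = 87.8/72.5 + 300/0.734 = 1.211 + 408.7 = 409.9 d
q = ΔH / Σ(L/K) = 0.66 / 409.9 = 0.001610 m/d (same in every zone)
Zone A: v = q/n = 0.001610/0.30 = 0.005367 m/d → t_A = 87.8/0.005367 = 16360 d
Zone B: v = q/n = 0.001610/0.36 = 0.004472 m/d → t_B = 300/0.004472 = 67080 d
Total t = 16360 + 67080 = 83440 d
   = 83440 / 365 = 229 yr

229 years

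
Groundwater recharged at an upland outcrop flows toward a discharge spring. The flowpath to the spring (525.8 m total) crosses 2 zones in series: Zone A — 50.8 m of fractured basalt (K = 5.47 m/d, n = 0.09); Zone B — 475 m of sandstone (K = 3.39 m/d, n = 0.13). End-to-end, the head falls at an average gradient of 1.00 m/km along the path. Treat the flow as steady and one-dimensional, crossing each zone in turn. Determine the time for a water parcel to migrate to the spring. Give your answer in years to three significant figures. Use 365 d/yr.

51.6 years

Steady 1-D flow in series ⇒ the Darcy flux q is identical in every zone and the zone head losses add (resistances L/K in series).
Σ(L/K) = 50.8/5.47 + 475/3.39 = 9.287 + 140.1 = 149.4 d
K_eq = L_total / Σ(L/K) = 525.8 / 149.4 = 3.519 m/d
q = K_eq · i = 3.519 × 0.0010 = 0.003519 m/d (same in every zone)
Zone A: v = q/n = 0.003519/0.09 = 0.03910 m/d → t_A = 50.8/0.03910 = 1299 d
Zone B: v = q/n = 0.003519/0.13 = 0.02707 m/d → t_B = 475/0.02707 = 17550 d
Total t = 1299 + 17550 = 18850 d
   = 18850 / 365 = 51.6 yr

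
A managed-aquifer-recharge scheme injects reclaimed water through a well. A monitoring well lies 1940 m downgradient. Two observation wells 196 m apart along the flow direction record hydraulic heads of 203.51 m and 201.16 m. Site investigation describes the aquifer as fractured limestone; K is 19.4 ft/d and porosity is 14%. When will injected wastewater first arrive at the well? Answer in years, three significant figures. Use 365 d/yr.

10.5 years

Hydraulic gradient i = (203.51 − 201.16) / 196 = 2.35 / 196 = 0.01199
K = 19.4 ft/d × 0.3048 = 5.913 m/d
q = Ki = 5.913 × 0.01199 = 0.07090 m/d
v = Ki/n = 5.913·0.01199/0.14 = 0.5064 m/d
t = L / v = 1940 / 0.5064 = 3831 d
   = 3831 / 365 = 10.5 yr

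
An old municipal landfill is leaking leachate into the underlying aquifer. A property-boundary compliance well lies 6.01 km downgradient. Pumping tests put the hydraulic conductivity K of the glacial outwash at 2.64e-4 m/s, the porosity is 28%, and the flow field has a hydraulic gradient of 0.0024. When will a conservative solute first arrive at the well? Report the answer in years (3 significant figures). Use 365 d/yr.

84.2 years

K = 2.64e-4 m/s × 86400 s/d = 22.81 m/d
Darcy flux q = K·i = 22.81 × 0.0024 = 0.05474 m/d
Average linear velocity = 0.05474 / 0.28 = 0.1955 m/d
L = 6.01 km = 6010 m
t = L / v = 6010 / 0.1955 = 30740 d
   = 30740 / 365 = 84.2 yr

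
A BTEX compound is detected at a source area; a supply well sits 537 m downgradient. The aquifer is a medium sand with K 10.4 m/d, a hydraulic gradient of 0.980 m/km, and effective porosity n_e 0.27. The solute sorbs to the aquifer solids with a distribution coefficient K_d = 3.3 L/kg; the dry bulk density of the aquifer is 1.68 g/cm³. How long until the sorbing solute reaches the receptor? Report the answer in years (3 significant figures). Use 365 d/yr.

839 years

q = Ki = 10.4 × 9.8e-4 = 0.01019 m/d
v = Ki/n = 10.4·9.8e-4/0.27 = 0.03775 m/d
Retardation R = 1 + ρ_b·K_d/n = 1 + 1.68×3.3/0.27 = 21.53
Contaminant velocity v_c = v/R = 0.03775/21.53 = 0.001753 m/d
t = L/v_c = 537/0.001753 = 306300 d
   = 306300/365 = 839 yr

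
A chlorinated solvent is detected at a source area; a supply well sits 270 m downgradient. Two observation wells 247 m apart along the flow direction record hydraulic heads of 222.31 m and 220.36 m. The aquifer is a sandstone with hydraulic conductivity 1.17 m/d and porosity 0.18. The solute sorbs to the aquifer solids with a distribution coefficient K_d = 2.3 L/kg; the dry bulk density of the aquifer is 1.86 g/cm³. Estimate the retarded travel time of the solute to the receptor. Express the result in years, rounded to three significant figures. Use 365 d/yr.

Hydraulic gradient i = (222.31 − 220.36) / 247 = 1.95 / 247 = 0.007895
Specific discharge q = 1.17 × 0.007895 = 0.009237 m/d
v = Ki/n = 1.17·0.007895/0.18 = 0.05132 m/d
Retardation R = 1 + ρ_b·K_d/n = 1 + 1.86×2.3/0.18 = 24.77
Contaminant velocity v_c = v/R = 0.05132/24.77 = 0.002072 m/d
t = L/v_c = 270/0.002072 = 130300 d
   = 130300/365 = 357 yr

357 years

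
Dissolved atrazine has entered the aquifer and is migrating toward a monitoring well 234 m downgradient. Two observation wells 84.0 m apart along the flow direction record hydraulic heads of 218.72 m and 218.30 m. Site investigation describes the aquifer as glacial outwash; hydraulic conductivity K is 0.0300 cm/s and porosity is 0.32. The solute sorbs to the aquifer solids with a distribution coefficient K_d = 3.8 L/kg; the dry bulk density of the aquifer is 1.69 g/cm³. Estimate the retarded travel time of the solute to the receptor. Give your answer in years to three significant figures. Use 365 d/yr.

33.4 years

Hydraulic gradient i = (218.72 − 218.30) / 84.0 = 0.42 / 84.0 = 0.005000
K = 0.0300 cm/s × 864 = 25.92 m/d
q = Ki = 25.92 × 0.005000 = 0.1296 m/d
Average linear velocity = 0.1296 / 0.32 = 0.4050 m/d
Retardation R = 1 + ρ_b·K_d/n = 1 + 1.69×3.8/0.32 = 21.07
Contaminant velocity v_c = v/R = 0.4050/21.07 = 0.01922 m/d
t = L/v_c = 234/0.01922 = 12170 d
   = 12170/365 = 33.4 yr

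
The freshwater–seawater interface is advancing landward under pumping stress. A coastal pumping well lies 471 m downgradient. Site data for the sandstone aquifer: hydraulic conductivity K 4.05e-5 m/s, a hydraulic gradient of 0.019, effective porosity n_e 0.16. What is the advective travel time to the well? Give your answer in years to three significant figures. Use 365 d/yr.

3.11 years

K = 4.05e-5 m/s × 86400 s/d = 3.499 m/d
Specific discharge q = 3.499 × 0.019 = 0.06648 m/d
v = Ki/n = 3.499·0.019/0.16 = 0.4155 m/d
t = L / v = 471 / 0.4155 = 1133 d
   = 1133 / 365 = 3.11 yr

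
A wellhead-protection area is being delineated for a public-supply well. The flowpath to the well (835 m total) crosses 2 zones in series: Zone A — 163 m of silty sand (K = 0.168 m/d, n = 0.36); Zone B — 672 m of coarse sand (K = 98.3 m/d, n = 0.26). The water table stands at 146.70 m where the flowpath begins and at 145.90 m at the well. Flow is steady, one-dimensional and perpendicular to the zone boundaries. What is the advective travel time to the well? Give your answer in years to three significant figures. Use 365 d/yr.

781 years

Total head drop ΔH = 146.70 − 145.90 = 0.80 m
Steady 1-D flow in series ⇒ the Darcy flux q is identical in every zone and the zone head losses add (resistances L/K in series).
Σ(L/K) = 163/0.168 + 672/98.3 = 970.2 + 6.836 = 977.1 d
q = ΔH / Σ(L/K) = 0.80 / 977.1 = 8.188e-4 m/d (same in every zone)
Zone A: v = q/n = 8.188e-4/0.36 = 0.002274 m/d → t_A = 163/0.002274 = 71670 d
Zone B: v = q/n = 8.188e-4/0.26 = 0.003149 m/d → t_B = 672/0.003149 = 213400 d
Total t = 71670 + 213400 = 285100 d
   = 285100 / 365 = 781 yr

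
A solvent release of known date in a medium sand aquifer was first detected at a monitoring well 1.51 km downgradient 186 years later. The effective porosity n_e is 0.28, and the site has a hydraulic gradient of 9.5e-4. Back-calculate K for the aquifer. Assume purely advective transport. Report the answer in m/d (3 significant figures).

6.56 m/d

t = 186 years = 67890 d
L = 1.51 km = 1510 m
v = L / t = 1510 / 67890 = 0.02224 m/d
K = v · n / i = 0.02224 × 0.28 / 9.5e-4 = 6.56 m/d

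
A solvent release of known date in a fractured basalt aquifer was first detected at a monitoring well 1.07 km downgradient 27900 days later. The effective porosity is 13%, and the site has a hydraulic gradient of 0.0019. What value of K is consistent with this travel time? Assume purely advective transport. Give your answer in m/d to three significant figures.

L = 1.07 km = 1070 m
v = L / t = 1070 / 27900 = 0.03835 m/d
K = v · n / i = 0.03835 × 0.13 / 0.0019 = 2.62 m/d

2.62 m/d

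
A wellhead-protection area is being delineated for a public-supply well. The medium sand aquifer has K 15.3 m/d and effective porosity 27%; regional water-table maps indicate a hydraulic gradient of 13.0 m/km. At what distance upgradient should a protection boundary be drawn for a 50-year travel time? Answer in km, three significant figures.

q = Ki = 15.3 × 0.013 = 0.1989 m/d
Seepage velocity v = q / n = 0.1989 / 0.27 = 0.7367 m/d
T = 50 yr × 365 = 18250 d
L = v × T = 0.7367 × 18250 = 13440 m
   = 13.4 km

13.4 km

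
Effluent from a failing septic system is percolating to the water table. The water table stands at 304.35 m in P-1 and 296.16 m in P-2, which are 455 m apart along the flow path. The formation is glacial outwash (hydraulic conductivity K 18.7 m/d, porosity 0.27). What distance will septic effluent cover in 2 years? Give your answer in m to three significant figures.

Hydraulic gradient i = (304.35 − 296.16) / 455 = 8.19 / 455 = 0.01800
Darcy flux q = K·i = 18.7 × 0.01800 = 0.3366 m/d
v = Ki/n = 18.7·0.01800/0.27 = 1.247 m/d
T = 2 yr × 365 = 730 d
L = v × T = 1.247 × 730 = 910.1 m

910 m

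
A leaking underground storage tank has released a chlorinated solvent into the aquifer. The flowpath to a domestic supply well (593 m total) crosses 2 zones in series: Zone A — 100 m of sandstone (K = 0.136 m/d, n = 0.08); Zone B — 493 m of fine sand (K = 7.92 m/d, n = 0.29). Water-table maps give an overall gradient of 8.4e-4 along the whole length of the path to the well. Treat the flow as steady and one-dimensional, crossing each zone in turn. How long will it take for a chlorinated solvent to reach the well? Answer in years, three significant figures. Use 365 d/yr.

Steady 1-D flow in series ⇒ the Darcy flux q is identical in every zone and the zone head losses add (resistances L/K in series).
Σ(L/K) = 100/0.136 + 493/7.92 = 735.3 + 62.25 = 797.5 d
K_eq = L_total / Σ(L/K) = 593 / 797.5 = 0.7435 m/d
q = K_eq · i = 0.7435 × 8.4e-4 = 6.246e-4 m/d (same in every zone)
Zone A: v = q/n = 6.246e-4/0.08 = 0.007807 m/d → t_A = 100/0.007807 = 12810 d
Zone B: v = q/n = 6.246e-4/0.29 = 0.002154 m/d → t_B = 493/0.002154 = 228900 d
Total t = 12810 + 228900 = 241700 d
   = 241700 / 365 = 662 yr

662 years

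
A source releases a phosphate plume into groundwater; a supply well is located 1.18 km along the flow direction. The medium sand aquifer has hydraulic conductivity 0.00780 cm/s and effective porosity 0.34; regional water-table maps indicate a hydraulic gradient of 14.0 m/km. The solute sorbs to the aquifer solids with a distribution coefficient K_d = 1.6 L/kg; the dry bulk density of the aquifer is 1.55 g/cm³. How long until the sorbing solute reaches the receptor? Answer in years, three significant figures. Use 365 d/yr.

96.6 years

K = 0.00780 cm/s × 864 = 6.739 m/d
Darcy flux q = K·i = 6.739 × 0.014 = 0.09435 m/d
Seepage velocity v = q / n = 0.09435 / 0.34 = 0.2775 m/d
Retardation R = 1 + ρ_b·K_d/n = 1 + 1.55×1.6/0.34 = 8.294
Contaminant velocity v_c = v/R = 0.2775/8.294 = 0.03346 m/d
L = 1.18 km = 1180 m
t = L/v_c = 1180/0.03346 = 35270 d
   = 35270/365 = 96.6 yr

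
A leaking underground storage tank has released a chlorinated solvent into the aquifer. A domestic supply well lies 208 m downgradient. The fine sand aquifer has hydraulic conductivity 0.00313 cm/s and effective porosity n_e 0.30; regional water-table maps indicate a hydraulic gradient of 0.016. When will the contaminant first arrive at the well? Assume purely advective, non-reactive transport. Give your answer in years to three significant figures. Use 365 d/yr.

3.95 years

K = 0.00313 cm/s × 864 = 2.704 m/d
Darcy flux q = K·i = 2.704 × 0.016 = 0.04327 m/d
Seepage velocity v = q / n = 0.04327 / 0.30 = 0.1442 m/d
t = L / v = 208 / 0.1442 = 1442 d
   = 1442 / 365 = 3.95 yr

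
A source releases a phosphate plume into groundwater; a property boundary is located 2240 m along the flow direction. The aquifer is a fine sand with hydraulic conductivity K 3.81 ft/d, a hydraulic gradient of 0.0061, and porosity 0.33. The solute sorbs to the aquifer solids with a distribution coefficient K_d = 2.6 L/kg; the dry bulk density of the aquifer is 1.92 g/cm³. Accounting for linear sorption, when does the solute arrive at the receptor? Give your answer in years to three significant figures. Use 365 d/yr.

K = 3.81 ft/d × 0.3048 = 1.161 m/d
q = Ki = 1.161 × 0.0061 = 0.007084 m/d
Average linear velocity = 0.007084 / 0.33 = 0.02147 m/d
Retardation R = 1 + ρ_b·K_d/n = 1 + 1.92×2.6/0.33 = 16.13
Contaminant velocity v_c = v/R = 0.02147/16.13 = 0.001331 m/d
t = L/v_c = 2240/0.001331 = 1.683e6 d
   = 1.683e6/365 = 4610 yr

4610 years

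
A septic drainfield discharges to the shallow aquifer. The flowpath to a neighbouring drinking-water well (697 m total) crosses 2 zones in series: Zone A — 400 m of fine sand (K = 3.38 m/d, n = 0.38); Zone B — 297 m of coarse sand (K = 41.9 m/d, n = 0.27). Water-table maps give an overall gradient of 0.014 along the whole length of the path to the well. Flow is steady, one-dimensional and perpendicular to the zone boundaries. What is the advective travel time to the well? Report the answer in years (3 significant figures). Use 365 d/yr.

8.18 years

Steady 1-D flow in series ⇒ the Darcy flux q is identical in every zone and the zone head losses add (resistances L/K in series).
Σ(L/K) = 400/3.38 + 297/41.9 = 118.3 + 7.088 = 125.4 d
K_eq = L_total / Σ(L/K) = 697 / 125.4 = 5.557 m/d
q = K_eq · i = 5.557 × 0.014 = 0.07780 m/d (same in every zone)
Zone A: v = q/n = 0.07780/0.38 = 0.2047 m/d → t_A = 400/0.2047 = 1954 d
Zone B: v = q/n = 0.07780/0.27 = 0.2881 m/d → t_B = 297/0.2881 = 1031 d
Total t = 1954 + 1031 = 2985 d
   = 2985 / 365 = 8.18 yr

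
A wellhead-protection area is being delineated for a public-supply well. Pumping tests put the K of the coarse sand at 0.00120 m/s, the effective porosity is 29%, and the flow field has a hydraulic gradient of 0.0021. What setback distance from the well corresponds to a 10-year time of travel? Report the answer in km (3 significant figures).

2.74 km

K = 0.00120 m/s × 86400 s/d = 103.7 m/d
Specific discharge q = 103.7 × 0.0021 = 0.2177 m/d
v = Ki/n = 103.7·0.0021/0.29 = 0.7508 m/d
T = 10 yr × 365 = 3650 d
L = v × T = 0.7508 × 3650 = 2740 m
   = 2.74 km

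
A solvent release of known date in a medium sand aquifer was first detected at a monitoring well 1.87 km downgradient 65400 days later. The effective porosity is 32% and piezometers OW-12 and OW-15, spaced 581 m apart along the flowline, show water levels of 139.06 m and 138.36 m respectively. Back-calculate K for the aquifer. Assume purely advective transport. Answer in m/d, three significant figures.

7.59 m/d

Hydraulic gradient i = (139.06 − 138.36) / 581 = 0.70 / 581 = 0.001205
L = 1.87 km = 1870 m
v = L / t = 1870 / 65400 = 0.02859 m/d
K = v · n / i = 0.02859 × 0.32 / 0.001205 = 7.59 m/d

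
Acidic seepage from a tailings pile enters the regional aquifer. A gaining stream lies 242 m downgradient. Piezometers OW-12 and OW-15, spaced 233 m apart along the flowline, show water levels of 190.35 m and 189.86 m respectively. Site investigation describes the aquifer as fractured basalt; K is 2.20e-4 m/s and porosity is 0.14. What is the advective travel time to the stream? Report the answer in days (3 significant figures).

848 days

Hydraulic gradient i = (190.35 − 189.86) / 233 = 0.49 / 233 = 0.002103
K = 2.20e-4 m/s × 86400 s/d = 19.01 m/d
Specific discharge q = 19.01 × 0.002103 = 0.03997 m/d
v_s = q/n_e = 0.03997/0.14 = 0.2855 m/d
t = L / v = 242 / 0.2855 = 847.6 d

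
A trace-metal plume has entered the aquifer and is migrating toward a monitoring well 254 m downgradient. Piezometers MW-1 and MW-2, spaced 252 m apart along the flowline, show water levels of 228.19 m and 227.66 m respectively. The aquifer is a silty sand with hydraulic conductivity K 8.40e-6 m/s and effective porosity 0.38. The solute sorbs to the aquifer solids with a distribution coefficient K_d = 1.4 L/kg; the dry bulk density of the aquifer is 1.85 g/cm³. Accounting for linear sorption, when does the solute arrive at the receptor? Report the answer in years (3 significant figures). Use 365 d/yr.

Hydraulic gradient i = (228.19 − 227.66) / 252 = 0.53 / 252 = 0.002103
K = 8.40e-6 m/s × 86400 s/d = 0.7258 m/d
Darcy flux q = K·i = 0.7258 × 0.002103 = 0.001526 m/d
Seepage velocity v = q / n = 0.001526 / 0.38 = 0.004017 m/d
Retardation R = 1 + ρ_b·K_d/n = 1 + 1.85×1.4/0.38 = 7.816
Contaminant velocity v_c = v/R = 0.004017/7.816 = 5.139e-4 m/d
t = L/v_c = 254/5.139e-4 = 494200 d
   = 494200/365 = 1350 yr

1350 years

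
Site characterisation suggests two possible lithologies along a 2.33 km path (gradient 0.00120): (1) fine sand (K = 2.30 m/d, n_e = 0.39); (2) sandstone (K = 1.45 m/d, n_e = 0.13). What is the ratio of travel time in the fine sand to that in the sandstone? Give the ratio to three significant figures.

1.89

Unit 1 (fine sand): v = 2.30×0.0012/0.39 = 0.007077 m/d, t = 2330/0.007077 = 329200 d
Unit 2 (sandstone): v = 1.45×0.0012/0.13 = 0.01338 m/d, t = 2330/0.01338 = 174100 d
t(fine sand) / t(sandstone) = 329200/174100 = 1.89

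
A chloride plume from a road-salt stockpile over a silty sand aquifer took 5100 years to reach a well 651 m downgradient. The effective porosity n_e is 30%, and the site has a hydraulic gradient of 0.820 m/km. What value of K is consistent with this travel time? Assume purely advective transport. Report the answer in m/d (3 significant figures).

0.128 m/d

t = 5100 years = 1.862e6 d
v = L / t = 651 / 1.862e6 = 3.497e-4 m/d
K = v · n / i = 3.497e-4 × 0.30 / 8.2e-4 = 0.128 m/d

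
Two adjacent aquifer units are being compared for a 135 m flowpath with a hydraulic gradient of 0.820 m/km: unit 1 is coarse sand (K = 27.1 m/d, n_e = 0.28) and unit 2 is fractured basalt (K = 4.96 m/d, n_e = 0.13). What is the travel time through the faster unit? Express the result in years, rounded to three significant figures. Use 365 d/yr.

Unit 1 (coarse sand): v = 27.1×8.2e-4/0.28 = 0.07936 m/d, t = 135/0.07936 = 1701 d
Unit 2 (fractured basalt): v = 4.96×8.2e-4/0.13 = 0.03129 m/d, t = 135/0.03129 = 4315 d
Faster: 1701 d / 365 = 4.66 yr

4.66 years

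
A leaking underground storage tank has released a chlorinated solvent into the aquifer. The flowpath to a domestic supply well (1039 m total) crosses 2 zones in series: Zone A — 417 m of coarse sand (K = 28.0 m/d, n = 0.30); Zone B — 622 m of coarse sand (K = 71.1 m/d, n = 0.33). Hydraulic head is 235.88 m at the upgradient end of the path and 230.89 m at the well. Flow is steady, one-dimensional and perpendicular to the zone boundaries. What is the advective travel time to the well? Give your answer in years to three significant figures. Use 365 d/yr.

Total head drop ΔH = 235.88 − 230.89 = 4.99 m
Continuity: the same q passes through each zone, so ΔH = q·Σ(L_j/K_j) — the zones act as resistances in series.
Σ(L/K) = 417/28.0 + 622/71.1 = 14.89 + 8.748 = 23.64 d
q = ΔH / Σ(L/K) = 4.99 / 23.64 = 0.2111 m/d (same in every zone)
Zone A: v = q/n = 0.2111/0.30 = 0.7036 m/d → t_A = 417/0.7036 = 592.7 d
Zone B: v = q/n = 0.2111/0.33 = 0.6396 m/d → t_B = 622/0.6396 = 972.5 d
Total t = 592.7 + 972.5 = 1565 d
   = 1565 / 365 = 4.29 yr

4.29 years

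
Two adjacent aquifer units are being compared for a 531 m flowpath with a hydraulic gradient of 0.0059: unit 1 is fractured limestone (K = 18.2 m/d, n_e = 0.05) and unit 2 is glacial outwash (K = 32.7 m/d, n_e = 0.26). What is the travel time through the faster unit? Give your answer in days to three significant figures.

247 days

Unit 1 (fractured limestone): v = 18.2×0.0059/0.05 = 2.148 m/d, t = 531/2.148 = 247.3 d
Unit 2 (glacial outwash): v = 32.7×0.0059/0.26 = 0.7420 m/d, t = 531/0.7420 = 715.6 d
Faster unit: t = 247 d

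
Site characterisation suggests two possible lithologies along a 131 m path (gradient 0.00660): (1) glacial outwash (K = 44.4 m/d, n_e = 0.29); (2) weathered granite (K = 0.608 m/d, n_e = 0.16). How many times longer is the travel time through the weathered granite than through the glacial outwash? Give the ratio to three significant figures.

40.3

Unit 1 (glacial outwash): v = 44.4×0.0066/0.29 = 1.010 m/d, t = 131/1.010 = 129.6 d
Unit 2 (weathered granite): v = 0.608×0.0066/0.16 = 0.02508 m/d, t = 131/0.02508 = 5223 d
t(weathered granite) / t(glacial outwash) = 5223/129.6 = 40.3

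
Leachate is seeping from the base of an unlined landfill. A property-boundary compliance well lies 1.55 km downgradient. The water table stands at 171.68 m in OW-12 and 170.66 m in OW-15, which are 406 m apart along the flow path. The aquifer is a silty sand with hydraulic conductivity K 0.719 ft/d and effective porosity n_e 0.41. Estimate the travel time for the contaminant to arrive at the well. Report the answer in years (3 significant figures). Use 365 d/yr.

3160 years

Hydraulic gradient i = (171.68 − 170.66) / 406 = 1.02 / 406 = 0.002512
K = 0.719 ft/d × 0.3048 = 0.2192 m/d
Specific discharge q = 0.2192 × 0.002512 = 5.506e-4 m/d
v = Ki/n = 0.2192·0.002512/0.41 = 0.001343 m/d
L = 1.55 km = 1550 m
t = L / v = 1550 / 0.001343 = 1.154e6 d
   = 1.154e6 / 365 = 3160 yr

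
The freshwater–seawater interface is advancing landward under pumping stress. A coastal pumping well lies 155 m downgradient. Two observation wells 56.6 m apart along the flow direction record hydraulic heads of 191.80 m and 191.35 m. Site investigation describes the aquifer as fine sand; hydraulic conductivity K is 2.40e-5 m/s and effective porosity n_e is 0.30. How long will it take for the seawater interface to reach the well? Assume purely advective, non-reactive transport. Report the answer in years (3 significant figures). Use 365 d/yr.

7.73 years

Hydraulic gradient i = (191.80 − 191.35) / 56.6 = 0.45 / 56.6 = 0.007951
K = 2.40e-5 m/s × 86400 s/d = 2.074 m/d
Specific discharge q = 2.074 × 0.007951 = 0.01649 m/d
v_s = q/n_e = 0.01649/0.30 = 0.05495 m/d
t = L / v = 155 / 0.05495 = 2821 d
   = 2821 / 365 = 7.73 yr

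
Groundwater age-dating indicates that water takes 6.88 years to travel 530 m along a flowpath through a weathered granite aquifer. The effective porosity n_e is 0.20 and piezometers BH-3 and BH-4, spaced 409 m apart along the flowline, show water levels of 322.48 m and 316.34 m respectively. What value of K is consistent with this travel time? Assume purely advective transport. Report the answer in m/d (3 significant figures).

2.81 m/d

Hydraulic gradient i = (322.48 − 316.34) / 409 = 6.14 / 409 = 0.01501
t = 6.88 years = 2511 d
v = L / t = 530 / 2511 = 0.2111 m/d
K = v · n / i = 0.2111 × 0.20 / 0.01501 = 2.81 m/d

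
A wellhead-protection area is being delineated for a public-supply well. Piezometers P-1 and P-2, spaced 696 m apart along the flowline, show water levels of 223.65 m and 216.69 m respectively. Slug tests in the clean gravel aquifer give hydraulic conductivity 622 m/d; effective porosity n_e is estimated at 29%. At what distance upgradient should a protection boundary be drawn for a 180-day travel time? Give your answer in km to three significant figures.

Hydraulic gradient i = (223.65 − 216.69) / 696 = 6.96 / 696 = 0.01000
q = Ki = 622 × 0.01000 = 6.220 m/d
Average linear velocity = 6.220 / 0.29 = 21.45 m/d
L = v × T = 21.45 × 180 = 3861 m
   = 3.86 km

3.86 km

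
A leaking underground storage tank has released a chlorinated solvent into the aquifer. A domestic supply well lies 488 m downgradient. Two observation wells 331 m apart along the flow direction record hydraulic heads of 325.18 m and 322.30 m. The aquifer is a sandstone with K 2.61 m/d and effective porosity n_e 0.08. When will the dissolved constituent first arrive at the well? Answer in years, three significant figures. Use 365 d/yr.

Hydraulic gradient i = (325.18 − 322.30) / 331 = 2.88 / 331 = 0.008701
Darcy flux q = K·i = 2.61 × 0.008701 = 0.02271 m/d
Seepage velocity v = q / n = 0.02271 / 0.08 = 0.2839 m/d
t = L / v = 488 / 0.2839 = 1719 d
   = 1719 / 365 = 4.71 yr

4.71 years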